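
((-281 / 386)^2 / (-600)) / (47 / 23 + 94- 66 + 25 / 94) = -85356841 / 2929067665200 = -0.00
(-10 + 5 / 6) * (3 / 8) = -55 / 16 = -3.44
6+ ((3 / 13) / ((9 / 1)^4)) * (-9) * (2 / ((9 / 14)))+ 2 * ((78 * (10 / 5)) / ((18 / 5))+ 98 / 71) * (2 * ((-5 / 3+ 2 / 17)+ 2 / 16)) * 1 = -8534211292 / 34316217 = -248.69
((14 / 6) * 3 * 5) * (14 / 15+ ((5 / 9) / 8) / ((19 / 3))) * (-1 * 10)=-75355 / 228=-330.50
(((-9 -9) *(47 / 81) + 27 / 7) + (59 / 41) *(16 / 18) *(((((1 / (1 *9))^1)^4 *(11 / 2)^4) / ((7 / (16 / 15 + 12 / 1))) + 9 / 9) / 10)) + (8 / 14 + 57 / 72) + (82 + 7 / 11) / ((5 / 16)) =29011071381983 / 111850615800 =259.37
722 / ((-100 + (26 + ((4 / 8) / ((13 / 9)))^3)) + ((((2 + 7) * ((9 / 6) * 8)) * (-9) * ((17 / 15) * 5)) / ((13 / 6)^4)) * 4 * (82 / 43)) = -7093638448 / 19457718937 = -0.36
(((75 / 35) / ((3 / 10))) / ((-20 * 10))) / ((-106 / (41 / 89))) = 41 / 264152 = 0.00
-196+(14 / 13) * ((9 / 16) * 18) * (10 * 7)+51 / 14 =51953 / 91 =570.91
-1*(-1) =1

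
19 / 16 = 1.19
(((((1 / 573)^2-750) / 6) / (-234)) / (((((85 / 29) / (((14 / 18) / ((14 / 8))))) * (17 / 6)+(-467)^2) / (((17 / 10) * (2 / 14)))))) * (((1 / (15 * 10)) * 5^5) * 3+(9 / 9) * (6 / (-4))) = 1057911211811 / 29157166608699285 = 0.00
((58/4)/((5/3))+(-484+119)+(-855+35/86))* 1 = -260342/215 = -1210.89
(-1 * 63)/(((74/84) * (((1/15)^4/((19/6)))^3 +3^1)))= -87213152895996093750/3658601652099609671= -23.84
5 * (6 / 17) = 30 / 17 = 1.76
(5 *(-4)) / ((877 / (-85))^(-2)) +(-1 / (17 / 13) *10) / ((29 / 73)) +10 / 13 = -1169913932 / 544765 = -2147.56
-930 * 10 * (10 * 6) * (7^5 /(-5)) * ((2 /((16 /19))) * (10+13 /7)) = 52819959150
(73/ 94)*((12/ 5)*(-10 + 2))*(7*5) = -24528/ 47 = -521.87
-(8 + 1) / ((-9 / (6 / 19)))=6 / 19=0.32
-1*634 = -634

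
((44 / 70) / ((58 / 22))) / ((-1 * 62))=-121 / 31465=-0.00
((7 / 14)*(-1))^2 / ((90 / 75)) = 5 / 24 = 0.21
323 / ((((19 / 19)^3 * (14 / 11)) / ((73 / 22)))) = 842.11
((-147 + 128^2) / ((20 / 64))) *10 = 519584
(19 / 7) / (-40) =-19 / 280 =-0.07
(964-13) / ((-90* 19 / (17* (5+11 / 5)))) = -32334 / 475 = -68.07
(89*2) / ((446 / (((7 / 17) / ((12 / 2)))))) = 623 / 22746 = 0.03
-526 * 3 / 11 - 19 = -1787 / 11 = -162.45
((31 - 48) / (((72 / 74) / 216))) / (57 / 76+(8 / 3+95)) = -45288 / 1181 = -38.35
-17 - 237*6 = -1439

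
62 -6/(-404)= 12527/202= 62.01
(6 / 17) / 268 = 3 / 2278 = 0.00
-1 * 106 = -106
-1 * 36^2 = -1296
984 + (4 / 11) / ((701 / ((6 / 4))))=7587630 / 7711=984.00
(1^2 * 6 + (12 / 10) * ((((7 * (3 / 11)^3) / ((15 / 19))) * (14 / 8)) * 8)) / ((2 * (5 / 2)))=1.80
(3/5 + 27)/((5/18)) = 2484/25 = 99.36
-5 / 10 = -1 / 2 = -0.50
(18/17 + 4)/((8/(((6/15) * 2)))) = 43/85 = 0.51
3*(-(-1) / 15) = 1 / 5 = 0.20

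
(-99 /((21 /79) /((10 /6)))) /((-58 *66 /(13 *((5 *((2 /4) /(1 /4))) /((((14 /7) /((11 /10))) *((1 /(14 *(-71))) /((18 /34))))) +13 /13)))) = -126285055 /20706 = -6098.96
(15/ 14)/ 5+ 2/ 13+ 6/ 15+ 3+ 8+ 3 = 13439/ 910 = 14.77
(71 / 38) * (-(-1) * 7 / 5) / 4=0.65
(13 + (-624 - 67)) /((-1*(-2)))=-339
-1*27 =-27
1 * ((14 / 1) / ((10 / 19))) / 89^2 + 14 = 554603 / 39605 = 14.00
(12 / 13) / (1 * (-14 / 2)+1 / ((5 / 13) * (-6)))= -360 / 2899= -0.12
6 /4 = 3 /2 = 1.50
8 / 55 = 0.15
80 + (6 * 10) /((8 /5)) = 235 /2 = 117.50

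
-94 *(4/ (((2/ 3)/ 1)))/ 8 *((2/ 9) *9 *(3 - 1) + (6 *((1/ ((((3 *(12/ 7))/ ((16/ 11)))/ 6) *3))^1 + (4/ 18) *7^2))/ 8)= -39057/ 44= -887.66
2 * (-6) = -12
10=10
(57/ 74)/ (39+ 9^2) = 0.01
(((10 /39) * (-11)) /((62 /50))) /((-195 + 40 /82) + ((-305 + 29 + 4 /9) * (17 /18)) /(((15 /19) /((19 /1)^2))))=9132750 /478585563287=0.00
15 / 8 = 1.88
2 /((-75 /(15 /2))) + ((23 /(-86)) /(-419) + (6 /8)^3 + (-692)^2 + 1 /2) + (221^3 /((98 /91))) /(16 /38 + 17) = 14082498826836379 /13358524480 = 1054195.68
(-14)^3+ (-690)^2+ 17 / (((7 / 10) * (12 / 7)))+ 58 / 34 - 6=48283319 / 102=473365.87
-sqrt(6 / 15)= -sqrt(10) / 5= -0.63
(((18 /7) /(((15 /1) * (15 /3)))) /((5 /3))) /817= 18 /714875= 0.00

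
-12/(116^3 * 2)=-3/780448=-0.00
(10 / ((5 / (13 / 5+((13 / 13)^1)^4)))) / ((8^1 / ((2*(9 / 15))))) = 27 / 25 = 1.08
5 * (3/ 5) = 3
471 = 471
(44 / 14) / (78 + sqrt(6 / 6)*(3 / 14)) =44 / 1095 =0.04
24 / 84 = 2 / 7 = 0.29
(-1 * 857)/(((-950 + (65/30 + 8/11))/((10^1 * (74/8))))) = 5231985/62509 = 83.70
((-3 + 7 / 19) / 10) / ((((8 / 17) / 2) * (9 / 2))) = -85 / 342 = -0.25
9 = 9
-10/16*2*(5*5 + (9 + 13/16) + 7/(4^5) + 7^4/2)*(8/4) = -6324835/2048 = -3088.30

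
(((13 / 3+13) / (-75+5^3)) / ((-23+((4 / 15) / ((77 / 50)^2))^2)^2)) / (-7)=-123926696666638866 / 1322296673015764579225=-0.00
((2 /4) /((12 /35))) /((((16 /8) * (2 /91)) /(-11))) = -35035 /96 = -364.95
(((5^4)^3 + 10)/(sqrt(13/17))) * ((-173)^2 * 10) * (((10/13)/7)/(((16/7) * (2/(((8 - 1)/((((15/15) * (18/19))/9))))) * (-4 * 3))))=-24295392840842375 * sqrt(221)/32448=-11130947368561.16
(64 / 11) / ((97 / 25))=1600 / 1067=1.50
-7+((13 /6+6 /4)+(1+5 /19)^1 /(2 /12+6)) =-6598 /2109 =-3.13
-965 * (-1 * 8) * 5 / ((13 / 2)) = 5938.46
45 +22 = 67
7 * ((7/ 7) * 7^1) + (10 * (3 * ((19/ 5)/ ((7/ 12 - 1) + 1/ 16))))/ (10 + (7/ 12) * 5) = 63451/ 2635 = 24.08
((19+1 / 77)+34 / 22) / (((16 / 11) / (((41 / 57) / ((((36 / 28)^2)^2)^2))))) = 53450411329 / 39258609552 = 1.36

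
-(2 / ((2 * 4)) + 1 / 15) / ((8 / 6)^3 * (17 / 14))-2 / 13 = -37321 / 141440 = -0.26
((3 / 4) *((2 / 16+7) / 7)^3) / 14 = 555579 / 9834496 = 0.06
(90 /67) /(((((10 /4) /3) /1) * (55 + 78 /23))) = 0.03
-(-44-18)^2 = -3844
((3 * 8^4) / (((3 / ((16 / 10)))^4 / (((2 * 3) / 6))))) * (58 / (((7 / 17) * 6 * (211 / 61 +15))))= 252270608384 / 199513125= 1264.43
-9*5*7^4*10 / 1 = -1080450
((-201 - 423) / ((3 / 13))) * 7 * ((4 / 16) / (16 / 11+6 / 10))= -260260 / 113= -2303.19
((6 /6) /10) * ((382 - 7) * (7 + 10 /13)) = 7575 /26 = 291.35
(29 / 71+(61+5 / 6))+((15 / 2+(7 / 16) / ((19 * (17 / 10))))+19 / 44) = 424934887 / 6054312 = 70.19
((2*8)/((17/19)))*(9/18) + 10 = 322/17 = 18.94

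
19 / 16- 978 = -15629 / 16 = -976.81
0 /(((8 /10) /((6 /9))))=0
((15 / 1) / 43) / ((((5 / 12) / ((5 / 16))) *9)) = 5 / 172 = 0.03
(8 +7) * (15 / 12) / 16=1.17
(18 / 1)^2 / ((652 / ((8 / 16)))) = 81 / 326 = 0.25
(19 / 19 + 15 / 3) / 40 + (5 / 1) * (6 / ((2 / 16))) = 4803 / 20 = 240.15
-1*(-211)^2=-44521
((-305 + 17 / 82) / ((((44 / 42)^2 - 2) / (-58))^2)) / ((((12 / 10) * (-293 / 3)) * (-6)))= -6813030192255 / 3805814504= -1790.16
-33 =-33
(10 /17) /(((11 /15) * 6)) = 25 /187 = 0.13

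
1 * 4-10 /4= 3 /2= 1.50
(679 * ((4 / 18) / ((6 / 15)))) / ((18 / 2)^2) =3395 / 729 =4.66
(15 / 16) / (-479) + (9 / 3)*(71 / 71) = 22977 / 7664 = 3.00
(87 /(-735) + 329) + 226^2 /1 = 12594196 /245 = 51404.88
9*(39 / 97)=351 / 97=3.62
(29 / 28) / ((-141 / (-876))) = 2117 / 329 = 6.43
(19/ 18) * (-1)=-19/ 18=-1.06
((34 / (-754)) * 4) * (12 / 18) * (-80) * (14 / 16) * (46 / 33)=437920 / 37323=11.73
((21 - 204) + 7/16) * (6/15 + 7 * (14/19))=-96393/95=-1014.66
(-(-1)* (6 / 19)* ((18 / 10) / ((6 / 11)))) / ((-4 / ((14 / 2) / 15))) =-0.12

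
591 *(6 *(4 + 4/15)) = 75648/5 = 15129.60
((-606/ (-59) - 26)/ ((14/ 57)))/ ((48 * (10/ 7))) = -551/ 590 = -0.93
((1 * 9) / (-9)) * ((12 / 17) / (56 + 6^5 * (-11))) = 3 / 363290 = 0.00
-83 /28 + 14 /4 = 15 /28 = 0.54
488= 488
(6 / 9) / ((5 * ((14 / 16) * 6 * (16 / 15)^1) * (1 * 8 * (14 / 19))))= 19 / 4704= 0.00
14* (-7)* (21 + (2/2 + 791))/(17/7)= -557718/17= -32806.94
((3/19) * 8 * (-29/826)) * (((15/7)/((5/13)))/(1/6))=-81432/54929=-1.48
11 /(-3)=-11 /3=-3.67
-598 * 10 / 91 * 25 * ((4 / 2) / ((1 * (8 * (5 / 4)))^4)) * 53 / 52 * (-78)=3657 / 140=26.12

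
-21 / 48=-7 / 16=-0.44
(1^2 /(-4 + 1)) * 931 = -931 /3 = -310.33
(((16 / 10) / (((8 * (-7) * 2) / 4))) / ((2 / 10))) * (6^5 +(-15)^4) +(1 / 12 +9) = -200123 / 12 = -16676.92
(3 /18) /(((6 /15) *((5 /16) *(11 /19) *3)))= 76 /99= 0.77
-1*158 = -158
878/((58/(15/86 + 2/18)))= 97019/22446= 4.32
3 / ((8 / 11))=33 / 8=4.12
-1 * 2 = -2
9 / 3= 3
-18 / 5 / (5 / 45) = -162 / 5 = -32.40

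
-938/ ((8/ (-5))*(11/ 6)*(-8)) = -7035/ 176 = -39.97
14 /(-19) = -14 /19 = -0.74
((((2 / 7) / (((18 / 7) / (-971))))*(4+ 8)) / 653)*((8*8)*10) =-2485760 / 1959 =-1268.89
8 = 8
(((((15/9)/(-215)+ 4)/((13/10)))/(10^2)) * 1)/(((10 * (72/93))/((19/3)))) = 0.03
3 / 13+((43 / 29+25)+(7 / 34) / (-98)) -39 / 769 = 3679140583 / 137998588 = 26.66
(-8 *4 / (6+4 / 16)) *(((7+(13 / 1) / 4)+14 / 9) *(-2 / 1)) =1088 / 9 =120.89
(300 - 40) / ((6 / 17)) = 2210 / 3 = 736.67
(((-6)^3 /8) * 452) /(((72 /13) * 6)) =-1469 /4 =-367.25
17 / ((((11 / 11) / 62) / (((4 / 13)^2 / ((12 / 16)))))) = 133.05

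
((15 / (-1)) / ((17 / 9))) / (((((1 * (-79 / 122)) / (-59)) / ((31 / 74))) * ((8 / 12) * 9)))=-5020605 / 99382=-50.52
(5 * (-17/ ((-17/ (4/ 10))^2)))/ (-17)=4/ 1445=0.00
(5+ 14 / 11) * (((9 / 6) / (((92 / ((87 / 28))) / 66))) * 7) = 2349 / 16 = 146.81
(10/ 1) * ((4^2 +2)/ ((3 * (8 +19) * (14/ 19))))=190/ 63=3.02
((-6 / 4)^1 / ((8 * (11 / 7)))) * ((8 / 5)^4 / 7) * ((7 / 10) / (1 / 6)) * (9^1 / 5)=-145152 / 171875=-0.84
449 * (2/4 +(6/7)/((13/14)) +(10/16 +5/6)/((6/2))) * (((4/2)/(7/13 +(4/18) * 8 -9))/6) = -802363/18768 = -42.75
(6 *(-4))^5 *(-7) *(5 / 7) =39813120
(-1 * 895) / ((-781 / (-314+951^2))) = 809157865 / 781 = 1036053.60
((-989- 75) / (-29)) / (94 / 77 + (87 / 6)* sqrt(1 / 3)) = -92414784 / 141527453 + 12616912* sqrt(3) / 4880257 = 3.82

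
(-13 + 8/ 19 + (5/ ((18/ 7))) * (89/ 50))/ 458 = -31183/ 1566360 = -0.02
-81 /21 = -27 /7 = -3.86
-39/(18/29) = -377/6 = -62.83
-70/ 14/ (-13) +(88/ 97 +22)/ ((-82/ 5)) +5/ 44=-2044015/ 2274844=-0.90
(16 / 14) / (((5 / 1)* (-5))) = -8 / 175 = -0.05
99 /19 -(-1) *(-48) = -813 /19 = -42.79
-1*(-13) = 13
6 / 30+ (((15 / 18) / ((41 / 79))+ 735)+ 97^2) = 12479341 / 1230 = 10145.81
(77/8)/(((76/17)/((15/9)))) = 6545/1824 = 3.59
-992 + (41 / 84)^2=-6997871 / 7056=-991.76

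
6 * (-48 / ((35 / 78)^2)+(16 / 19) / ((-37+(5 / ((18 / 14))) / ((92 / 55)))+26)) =-1430.94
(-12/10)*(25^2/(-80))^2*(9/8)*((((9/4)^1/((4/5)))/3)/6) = -421875/32768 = -12.87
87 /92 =0.95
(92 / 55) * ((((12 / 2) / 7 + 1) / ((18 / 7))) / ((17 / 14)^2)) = 117208 / 143055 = 0.82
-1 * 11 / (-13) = 11 / 13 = 0.85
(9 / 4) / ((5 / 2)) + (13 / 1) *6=78.90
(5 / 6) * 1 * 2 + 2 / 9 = 17 / 9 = 1.89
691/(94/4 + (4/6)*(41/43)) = 178278/6227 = 28.63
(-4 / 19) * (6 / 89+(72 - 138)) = 23472 / 1691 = 13.88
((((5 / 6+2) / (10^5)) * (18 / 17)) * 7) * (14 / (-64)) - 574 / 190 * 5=-918402793 / 60800000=-15.11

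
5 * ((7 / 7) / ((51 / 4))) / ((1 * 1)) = 20 / 51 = 0.39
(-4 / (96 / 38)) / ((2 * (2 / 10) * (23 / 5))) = -475 / 552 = -0.86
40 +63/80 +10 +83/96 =24793/480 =51.65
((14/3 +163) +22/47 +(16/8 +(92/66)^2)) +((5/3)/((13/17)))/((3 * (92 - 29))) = 172.09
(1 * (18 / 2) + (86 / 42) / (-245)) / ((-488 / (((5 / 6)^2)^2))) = -2891375 / 325394496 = -0.01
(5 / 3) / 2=0.83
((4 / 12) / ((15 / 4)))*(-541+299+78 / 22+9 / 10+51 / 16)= -206243 / 9900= -20.83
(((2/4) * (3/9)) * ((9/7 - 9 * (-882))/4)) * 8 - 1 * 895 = 12260/7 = 1751.43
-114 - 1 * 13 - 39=-166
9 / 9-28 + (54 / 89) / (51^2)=-694461 / 25721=-27.00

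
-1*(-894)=894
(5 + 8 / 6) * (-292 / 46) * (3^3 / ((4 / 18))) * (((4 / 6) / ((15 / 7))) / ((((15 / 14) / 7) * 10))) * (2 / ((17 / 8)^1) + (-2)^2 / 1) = -239773464 / 48875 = -4905.85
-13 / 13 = -1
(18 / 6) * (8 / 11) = 24 / 11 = 2.18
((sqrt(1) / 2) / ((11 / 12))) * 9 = 54 / 11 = 4.91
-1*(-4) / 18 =0.22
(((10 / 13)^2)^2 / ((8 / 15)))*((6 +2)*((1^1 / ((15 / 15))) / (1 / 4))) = 600000 / 28561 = 21.01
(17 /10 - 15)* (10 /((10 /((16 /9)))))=-1064 /45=-23.64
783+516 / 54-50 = 6683 / 9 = 742.56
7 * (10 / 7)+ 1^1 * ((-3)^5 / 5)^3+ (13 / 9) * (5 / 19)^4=-114781.25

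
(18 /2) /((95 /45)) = 81 /19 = 4.26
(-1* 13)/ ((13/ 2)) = -2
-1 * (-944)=944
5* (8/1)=40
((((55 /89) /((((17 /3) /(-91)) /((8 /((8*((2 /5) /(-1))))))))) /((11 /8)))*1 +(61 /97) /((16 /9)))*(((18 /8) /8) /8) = 388802133 /601133056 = 0.65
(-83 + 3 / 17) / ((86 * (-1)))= 704 / 731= 0.96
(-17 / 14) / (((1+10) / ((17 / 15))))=-289 / 2310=-0.13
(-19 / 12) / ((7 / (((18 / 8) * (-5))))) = 285 / 112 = 2.54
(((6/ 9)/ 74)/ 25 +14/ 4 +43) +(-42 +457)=2561327/ 5550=461.50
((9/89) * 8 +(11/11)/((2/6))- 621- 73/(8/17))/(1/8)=-549889/89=-6178.53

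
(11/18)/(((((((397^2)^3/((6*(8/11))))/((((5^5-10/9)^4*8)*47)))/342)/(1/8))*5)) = 1785475061488704826000/8562327273158935923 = 208.53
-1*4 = -4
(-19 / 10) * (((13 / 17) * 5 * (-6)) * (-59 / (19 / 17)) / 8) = -2301 / 8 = -287.62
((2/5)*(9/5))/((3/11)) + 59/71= 6161/1775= 3.47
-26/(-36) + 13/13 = 31/18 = 1.72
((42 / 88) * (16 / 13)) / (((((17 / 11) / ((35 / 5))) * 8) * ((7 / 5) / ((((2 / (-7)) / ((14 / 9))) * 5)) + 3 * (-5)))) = -33075 / 1643356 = -0.02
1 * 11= 11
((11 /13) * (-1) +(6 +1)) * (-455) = -2800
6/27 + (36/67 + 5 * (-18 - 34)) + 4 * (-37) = -245566/603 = -407.24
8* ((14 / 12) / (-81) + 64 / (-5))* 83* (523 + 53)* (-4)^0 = -661641472 / 135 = -4901047.94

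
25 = 25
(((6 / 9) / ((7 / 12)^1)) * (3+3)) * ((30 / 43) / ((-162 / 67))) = -5360 / 2709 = -1.98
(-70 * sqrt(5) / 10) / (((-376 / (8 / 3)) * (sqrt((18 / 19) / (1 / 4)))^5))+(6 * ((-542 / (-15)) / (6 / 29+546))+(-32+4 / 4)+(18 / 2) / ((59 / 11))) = -33790319 / 1168200+2527 * sqrt(190) / 8771328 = -28.92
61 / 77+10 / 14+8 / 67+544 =2814884 / 5159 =545.63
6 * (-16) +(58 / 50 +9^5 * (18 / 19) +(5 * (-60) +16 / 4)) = 26386401 / 475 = 55550.32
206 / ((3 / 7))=1442 / 3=480.67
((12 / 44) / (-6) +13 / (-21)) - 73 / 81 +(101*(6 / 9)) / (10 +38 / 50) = 15744061 / 3355506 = 4.69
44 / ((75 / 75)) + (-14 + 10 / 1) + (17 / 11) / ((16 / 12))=1811 / 44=41.16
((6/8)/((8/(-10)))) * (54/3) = -135/8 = -16.88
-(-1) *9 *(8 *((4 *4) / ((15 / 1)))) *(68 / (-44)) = -6528 / 55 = -118.69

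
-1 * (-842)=842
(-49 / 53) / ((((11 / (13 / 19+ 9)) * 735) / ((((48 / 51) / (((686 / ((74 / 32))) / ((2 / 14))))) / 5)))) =-3404 / 33909743175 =-0.00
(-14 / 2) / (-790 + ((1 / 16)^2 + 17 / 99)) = 177408 / 20017309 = 0.01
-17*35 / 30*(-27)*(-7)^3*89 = -32694417 / 2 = -16347208.50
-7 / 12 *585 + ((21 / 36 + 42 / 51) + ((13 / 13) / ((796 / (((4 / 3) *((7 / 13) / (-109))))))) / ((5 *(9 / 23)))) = -219929823757 / 647150985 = -339.84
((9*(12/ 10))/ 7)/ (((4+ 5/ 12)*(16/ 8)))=324/ 1855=0.17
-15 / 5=-3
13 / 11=1.18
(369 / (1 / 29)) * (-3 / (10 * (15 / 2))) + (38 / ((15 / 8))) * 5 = -326.71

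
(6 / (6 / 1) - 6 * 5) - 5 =-34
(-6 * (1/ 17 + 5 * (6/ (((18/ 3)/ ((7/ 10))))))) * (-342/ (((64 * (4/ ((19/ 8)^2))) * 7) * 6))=7469451/ 1949696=3.83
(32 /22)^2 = 256 /121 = 2.12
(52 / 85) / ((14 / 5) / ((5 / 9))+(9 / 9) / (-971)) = 0.12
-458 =-458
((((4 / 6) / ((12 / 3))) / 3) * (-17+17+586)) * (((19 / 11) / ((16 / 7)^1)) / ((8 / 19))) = 740411 / 12672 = 58.43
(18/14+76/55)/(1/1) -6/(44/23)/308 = 90031/33880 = 2.66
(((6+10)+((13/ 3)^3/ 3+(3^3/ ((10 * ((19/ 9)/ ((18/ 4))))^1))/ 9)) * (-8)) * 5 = -2694046/ 1539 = -1750.52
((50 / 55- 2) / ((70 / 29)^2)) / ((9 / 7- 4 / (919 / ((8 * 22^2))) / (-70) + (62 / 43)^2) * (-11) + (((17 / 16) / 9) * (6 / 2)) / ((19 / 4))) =977472437364 / 206656506034055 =0.00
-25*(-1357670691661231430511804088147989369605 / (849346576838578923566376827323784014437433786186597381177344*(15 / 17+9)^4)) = 2834850345955942757694409731155205503469480125 / 676584536515148462629324930067484012182759670461872723102724253548544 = 0.00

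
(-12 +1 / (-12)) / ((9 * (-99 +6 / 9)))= 29 / 2124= 0.01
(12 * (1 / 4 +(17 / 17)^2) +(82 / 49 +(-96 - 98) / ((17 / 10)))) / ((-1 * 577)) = 81171 / 480641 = 0.17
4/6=2/3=0.67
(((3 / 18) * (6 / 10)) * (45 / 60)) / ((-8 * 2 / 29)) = -87 / 640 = -0.14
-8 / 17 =-0.47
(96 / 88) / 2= 6 / 11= 0.55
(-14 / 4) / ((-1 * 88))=7 / 176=0.04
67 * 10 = 670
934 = 934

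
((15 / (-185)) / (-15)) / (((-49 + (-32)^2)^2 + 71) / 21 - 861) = 21 / 172533775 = 0.00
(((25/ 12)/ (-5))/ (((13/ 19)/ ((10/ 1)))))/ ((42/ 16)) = -1900/ 819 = -2.32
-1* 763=-763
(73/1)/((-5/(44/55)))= -292/25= -11.68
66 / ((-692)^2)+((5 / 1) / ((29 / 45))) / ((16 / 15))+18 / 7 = 957053031 / 97209392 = 9.85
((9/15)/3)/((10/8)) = 4/25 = 0.16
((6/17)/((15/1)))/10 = 1/425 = 0.00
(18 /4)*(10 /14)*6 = 19.29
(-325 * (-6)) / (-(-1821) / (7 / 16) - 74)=6825 / 14309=0.48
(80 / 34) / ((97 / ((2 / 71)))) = 80 / 117079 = 0.00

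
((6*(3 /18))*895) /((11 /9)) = 8055 /11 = 732.27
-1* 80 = -80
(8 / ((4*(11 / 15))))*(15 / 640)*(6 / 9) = 15 / 352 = 0.04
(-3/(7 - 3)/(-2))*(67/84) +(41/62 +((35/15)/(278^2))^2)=22405901803127/23329821858336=0.96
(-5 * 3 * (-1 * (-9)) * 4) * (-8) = 4320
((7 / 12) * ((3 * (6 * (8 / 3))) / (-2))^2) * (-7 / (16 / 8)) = -1176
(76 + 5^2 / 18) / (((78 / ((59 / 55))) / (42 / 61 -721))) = -3611214593 / 4710420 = -766.64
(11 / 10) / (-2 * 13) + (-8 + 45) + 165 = 52509 / 260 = 201.96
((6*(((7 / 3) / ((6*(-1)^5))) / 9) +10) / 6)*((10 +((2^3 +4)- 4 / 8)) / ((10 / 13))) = 147017 / 3240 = 45.38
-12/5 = -2.40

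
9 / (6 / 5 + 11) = 45 / 61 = 0.74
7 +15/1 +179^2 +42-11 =32094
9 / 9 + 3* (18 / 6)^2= 28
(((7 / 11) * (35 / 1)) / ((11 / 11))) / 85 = 49 / 187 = 0.26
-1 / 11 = -0.09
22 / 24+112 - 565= -5425 / 12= -452.08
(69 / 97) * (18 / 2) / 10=621 / 970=0.64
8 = 8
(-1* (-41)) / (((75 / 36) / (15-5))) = 984 / 5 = 196.80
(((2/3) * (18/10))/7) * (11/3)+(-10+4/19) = -6092/665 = -9.16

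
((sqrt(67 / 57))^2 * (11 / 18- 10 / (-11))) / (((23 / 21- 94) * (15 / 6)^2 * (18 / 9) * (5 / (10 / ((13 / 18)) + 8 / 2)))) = -32751208 / 5963475375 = -0.01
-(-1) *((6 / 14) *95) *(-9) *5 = -12825 / 7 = -1832.14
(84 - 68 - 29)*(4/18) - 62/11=-844/99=-8.53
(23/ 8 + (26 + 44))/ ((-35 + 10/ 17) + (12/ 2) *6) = 9911/ 216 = 45.88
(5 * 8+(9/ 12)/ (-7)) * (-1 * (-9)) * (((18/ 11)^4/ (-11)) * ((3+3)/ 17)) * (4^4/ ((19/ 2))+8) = -1051102433088/ 364136311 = -2886.56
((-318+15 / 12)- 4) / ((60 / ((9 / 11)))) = -3849 / 880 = -4.37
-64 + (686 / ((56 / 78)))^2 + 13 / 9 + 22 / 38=624436099 / 684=912918.27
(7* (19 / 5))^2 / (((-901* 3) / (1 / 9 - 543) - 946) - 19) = -4548866 / 6171925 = -0.74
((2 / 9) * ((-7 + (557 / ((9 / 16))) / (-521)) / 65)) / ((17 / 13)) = -982 / 42201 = -0.02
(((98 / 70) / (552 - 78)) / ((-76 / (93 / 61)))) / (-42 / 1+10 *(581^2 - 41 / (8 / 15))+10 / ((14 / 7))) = -217 / 12360018077370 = -0.00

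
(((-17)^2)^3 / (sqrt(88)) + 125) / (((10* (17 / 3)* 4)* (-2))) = -4259571* sqrt(22) / 3520 - 75 / 272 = -5676.17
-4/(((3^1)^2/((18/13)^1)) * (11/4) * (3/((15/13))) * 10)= -16/1859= -0.01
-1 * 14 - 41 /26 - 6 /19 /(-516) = -165436 /10621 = -15.58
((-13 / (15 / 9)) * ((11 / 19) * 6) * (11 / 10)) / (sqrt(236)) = -14157 * sqrt(59) / 56050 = -1.94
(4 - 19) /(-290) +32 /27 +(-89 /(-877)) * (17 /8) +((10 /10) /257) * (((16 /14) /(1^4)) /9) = 14360318461 /9882856872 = 1.45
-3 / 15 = -1 / 5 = -0.20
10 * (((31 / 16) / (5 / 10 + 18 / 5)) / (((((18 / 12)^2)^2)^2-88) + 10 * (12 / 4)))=-49600 / 339767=-0.15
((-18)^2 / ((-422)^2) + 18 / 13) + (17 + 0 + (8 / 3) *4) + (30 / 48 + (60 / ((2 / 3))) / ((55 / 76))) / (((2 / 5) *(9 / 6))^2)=376.24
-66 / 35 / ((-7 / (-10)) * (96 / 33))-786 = -308475 / 392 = -786.93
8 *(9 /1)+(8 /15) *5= 74.67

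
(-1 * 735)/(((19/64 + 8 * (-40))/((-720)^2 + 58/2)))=3483842880/2923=1191872.35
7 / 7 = 1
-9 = -9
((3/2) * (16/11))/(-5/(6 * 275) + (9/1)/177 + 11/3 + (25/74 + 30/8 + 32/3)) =3143520/26609749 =0.12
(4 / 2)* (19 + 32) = 102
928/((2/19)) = 8816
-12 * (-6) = 72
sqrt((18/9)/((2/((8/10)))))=2*sqrt(5)/5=0.89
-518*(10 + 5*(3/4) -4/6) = -40663/6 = -6777.17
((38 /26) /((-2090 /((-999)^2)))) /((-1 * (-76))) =-998001 /108680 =-9.18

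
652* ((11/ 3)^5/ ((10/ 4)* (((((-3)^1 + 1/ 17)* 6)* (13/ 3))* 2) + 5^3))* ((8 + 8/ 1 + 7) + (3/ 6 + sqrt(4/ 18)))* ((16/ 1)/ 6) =-107334.13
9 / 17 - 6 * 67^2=-457869 / 17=-26933.47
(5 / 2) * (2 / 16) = 5 / 16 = 0.31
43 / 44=0.98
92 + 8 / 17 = 1572 / 17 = 92.47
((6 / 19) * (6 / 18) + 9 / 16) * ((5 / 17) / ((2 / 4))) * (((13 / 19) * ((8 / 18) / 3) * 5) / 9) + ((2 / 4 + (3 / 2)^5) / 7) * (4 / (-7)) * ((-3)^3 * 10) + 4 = 7616946787 / 41756148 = 182.41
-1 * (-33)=33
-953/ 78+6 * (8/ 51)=-11.28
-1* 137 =-137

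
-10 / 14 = -5 / 7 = -0.71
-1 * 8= -8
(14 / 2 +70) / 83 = 77 / 83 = 0.93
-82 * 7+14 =-560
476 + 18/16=3817/8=477.12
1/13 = 0.08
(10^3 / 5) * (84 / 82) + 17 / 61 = 513097 / 2501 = 205.16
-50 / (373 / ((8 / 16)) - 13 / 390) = -1500 / 22379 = -0.07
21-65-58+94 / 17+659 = 9563 / 17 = 562.53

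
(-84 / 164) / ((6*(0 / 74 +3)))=-7 / 246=-0.03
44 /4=11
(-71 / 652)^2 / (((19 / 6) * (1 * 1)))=15123 / 4038488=0.00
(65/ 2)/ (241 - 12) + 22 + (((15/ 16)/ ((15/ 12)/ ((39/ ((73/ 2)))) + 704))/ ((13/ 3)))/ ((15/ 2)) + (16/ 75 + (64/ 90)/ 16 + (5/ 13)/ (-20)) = 13192881225557/ 589480830900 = 22.38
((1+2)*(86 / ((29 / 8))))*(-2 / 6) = -688 / 29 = -23.72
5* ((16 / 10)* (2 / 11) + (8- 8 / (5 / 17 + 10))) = 14464 / 385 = 37.57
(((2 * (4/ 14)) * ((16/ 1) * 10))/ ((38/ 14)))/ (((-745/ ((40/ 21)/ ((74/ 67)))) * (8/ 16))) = -0.16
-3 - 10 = -13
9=9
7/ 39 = 0.18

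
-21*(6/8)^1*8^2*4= -4032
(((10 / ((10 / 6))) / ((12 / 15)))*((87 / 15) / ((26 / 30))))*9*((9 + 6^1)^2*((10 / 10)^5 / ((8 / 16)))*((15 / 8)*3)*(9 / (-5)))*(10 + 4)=-1498368375 / 52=-28814776.44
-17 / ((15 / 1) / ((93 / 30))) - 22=-3827 / 150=-25.51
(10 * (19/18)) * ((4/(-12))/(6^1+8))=-95/378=-0.25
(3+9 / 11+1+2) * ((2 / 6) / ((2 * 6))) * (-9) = -75 / 44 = -1.70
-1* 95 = -95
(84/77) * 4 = 48/11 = 4.36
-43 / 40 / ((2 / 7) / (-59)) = 17759 / 80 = 221.99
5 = 5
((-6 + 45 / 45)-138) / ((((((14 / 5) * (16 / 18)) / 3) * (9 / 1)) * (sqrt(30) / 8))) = -143 * sqrt(30) / 28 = -27.97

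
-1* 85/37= -85/37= -2.30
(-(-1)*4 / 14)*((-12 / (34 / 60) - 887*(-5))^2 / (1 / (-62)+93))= 139630230380 / 2332519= 59862.42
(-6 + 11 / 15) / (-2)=79 / 30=2.63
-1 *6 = -6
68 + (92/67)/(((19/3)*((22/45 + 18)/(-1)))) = 67.99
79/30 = 2.63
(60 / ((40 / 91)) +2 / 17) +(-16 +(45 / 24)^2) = 135057 / 1088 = 124.13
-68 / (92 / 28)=-476 / 23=-20.70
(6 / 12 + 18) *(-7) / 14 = -37 / 4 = -9.25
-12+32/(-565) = -6812/565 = -12.06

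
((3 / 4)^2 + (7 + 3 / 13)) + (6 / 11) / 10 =89779 / 11440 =7.85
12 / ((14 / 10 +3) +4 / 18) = 135 / 52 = 2.60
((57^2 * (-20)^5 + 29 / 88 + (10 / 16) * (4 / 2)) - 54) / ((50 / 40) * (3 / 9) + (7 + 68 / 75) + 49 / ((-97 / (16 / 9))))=-19968094180678725 / 14260994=-1400189508.58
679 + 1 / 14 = 9507 / 14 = 679.07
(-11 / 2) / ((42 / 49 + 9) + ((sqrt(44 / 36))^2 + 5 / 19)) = -13167 / 27154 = -0.48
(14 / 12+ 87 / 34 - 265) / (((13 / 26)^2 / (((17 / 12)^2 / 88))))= -226525 / 9504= -23.83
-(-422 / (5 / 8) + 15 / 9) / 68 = 9.90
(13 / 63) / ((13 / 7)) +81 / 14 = 743 / 126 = 5.90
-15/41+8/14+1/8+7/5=19867/11480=1.73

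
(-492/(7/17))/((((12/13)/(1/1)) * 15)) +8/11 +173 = 100984/1155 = 87.43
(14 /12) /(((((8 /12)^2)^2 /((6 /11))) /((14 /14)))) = 567 /176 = 3.22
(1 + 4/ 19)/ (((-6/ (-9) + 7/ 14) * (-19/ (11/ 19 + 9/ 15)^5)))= -347433074688/ 2793349184375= -0.12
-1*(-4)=4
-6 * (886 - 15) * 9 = -47034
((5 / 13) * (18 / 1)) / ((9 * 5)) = 2 / 13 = 0.15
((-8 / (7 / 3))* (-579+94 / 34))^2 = 55273890816 / 14161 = 3903247.71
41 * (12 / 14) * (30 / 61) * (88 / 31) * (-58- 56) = -74036160 / 13237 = -5593.12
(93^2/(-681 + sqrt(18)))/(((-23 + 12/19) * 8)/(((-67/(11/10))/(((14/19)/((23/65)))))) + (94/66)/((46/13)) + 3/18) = -4004728010151/2108501740856 - 17641973613 * sqrt(2)/2108501740856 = -1.91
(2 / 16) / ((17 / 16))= 2 / 17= 0.12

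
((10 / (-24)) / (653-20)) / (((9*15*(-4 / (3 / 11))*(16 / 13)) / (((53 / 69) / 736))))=689 / 2444145352704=0.00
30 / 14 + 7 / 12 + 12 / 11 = 3527 / 924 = 3.82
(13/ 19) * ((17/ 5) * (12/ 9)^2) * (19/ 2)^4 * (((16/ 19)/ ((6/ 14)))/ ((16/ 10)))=1116934/ 27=41367.93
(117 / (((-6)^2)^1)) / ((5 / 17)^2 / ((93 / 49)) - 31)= -349401 / 3327848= -0.10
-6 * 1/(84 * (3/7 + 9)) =-1/132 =-0.01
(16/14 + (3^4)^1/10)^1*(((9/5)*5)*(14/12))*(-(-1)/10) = 1941/200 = 9.70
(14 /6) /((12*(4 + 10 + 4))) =7 /648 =0.01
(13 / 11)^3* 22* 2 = 8788 / 121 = 72.63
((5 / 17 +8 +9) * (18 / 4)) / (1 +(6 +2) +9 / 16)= 2352 / 289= 8.14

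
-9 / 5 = -1.80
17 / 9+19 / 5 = 256 / 45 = 5.69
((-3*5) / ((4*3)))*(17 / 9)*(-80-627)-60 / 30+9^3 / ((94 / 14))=3004789 / 1692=1775.88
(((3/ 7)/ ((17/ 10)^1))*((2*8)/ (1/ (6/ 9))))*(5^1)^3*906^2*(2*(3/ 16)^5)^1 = 31166116875/ 243712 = 127880.93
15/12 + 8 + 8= 69/4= 17.25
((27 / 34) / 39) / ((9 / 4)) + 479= 105861 / 221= 479.01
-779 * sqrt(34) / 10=-454.23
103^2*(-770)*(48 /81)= -130702880 /27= -4840847.41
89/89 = 1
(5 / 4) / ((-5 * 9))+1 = 35 / 36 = 0.97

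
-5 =-5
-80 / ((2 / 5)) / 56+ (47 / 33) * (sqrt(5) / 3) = -2.51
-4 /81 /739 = -4 /59859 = -0.00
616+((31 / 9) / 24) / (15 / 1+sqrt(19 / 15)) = 49615879 / 80544 - 31 * sqrt(285) / 724896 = 616.01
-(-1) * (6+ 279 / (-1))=-273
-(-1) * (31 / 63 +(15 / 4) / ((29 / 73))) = 72581 / 7308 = 9.93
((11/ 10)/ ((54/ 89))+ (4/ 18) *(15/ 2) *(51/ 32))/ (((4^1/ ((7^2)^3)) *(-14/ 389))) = -126227679361/ 34560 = -3652421.28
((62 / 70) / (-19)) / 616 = -31 / 409640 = -0.00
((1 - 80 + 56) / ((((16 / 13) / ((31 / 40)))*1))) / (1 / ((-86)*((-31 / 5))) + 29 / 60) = -37066731 / 1241824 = -29.85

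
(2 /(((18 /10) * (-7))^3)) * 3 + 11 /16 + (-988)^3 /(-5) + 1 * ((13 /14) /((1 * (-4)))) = 1286148782871133 /6667920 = 192886054.85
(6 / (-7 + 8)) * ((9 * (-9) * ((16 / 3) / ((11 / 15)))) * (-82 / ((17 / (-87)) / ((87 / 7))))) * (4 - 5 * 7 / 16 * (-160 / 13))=-9700735582080 / 17017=-570061443.38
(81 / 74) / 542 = 81 / 40108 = 0.00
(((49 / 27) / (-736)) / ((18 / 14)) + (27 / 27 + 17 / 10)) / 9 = 2412733 / 8048160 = 0.30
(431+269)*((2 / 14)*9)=900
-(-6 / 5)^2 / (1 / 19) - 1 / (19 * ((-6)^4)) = -16842841 / 615600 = -27.36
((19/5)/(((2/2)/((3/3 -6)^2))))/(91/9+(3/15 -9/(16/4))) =17100/1451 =11.78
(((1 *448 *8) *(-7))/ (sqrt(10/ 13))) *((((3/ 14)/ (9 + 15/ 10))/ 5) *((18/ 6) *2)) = -1536 *sqrt(130)/ 25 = -700.52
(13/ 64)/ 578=13/ 36992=0.00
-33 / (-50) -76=-3767 / 50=-75.34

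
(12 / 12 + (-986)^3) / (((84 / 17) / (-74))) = 602950125395 / 42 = 14355955366.55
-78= -78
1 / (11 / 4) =4 / 11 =0.36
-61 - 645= -706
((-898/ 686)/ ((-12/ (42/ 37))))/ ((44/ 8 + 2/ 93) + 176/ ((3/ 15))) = 0.00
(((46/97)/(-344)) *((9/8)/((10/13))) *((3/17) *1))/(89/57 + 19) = -460161/26592961280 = -0.00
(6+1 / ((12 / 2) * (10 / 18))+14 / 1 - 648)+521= -1067 / 10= -106.70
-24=-24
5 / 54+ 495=26735 / 54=495.09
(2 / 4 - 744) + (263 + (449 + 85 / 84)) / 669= -41721833 / 56196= -742.43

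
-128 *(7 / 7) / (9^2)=-128 / 81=-1.58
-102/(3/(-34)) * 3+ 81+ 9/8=28401/8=3550.12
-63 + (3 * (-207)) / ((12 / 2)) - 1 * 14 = -180.50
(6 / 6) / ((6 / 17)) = 17 / 6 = 2.83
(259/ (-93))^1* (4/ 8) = -259/ 186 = -1.39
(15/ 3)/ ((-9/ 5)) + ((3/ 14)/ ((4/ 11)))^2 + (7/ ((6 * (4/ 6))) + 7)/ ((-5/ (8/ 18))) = -90551/ 28224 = -3.21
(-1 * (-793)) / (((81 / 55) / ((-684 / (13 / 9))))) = -254980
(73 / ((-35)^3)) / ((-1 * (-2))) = -73 / 85750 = -0.00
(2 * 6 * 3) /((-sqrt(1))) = -36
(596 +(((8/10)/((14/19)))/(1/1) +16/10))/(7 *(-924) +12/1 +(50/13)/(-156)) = -21247356/229124315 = -0.09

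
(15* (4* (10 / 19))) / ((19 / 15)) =9000 / 361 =24.93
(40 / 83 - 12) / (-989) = 956 / 82087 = 0.01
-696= -696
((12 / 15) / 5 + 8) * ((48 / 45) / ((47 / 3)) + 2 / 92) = 99042 / 135125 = 0.73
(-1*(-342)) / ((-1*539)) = -342 / 539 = -0.63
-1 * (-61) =61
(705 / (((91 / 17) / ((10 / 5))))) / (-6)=-3995 / 91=-43.90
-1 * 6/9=-2/3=-0.67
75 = 75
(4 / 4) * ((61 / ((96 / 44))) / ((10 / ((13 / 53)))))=8723 / 12720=0.69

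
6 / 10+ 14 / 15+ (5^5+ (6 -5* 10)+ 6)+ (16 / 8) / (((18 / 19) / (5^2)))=141359 / 45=3141.31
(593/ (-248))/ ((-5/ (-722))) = -214073/ 620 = -345.28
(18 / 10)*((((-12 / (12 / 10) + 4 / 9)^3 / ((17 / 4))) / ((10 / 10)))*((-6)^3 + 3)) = 180639904 / 2295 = 78710.20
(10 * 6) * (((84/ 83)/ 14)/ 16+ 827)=8236965/ 166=49620.27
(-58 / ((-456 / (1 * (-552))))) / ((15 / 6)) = -2668 / 95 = -28.08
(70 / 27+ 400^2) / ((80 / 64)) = 3456056 / 27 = 128002.07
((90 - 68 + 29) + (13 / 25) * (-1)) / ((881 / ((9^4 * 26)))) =215279532 / 22025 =9774.33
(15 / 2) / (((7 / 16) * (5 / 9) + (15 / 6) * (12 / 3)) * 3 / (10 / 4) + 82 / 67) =12060 / 21733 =0.55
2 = 2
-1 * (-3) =3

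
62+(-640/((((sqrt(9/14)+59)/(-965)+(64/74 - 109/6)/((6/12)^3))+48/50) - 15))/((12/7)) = 64.45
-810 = -810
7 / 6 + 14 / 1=15.17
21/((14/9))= 27/2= 13.50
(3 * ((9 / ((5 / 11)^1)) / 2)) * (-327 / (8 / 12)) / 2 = -291357 / 40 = -7283.92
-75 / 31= -2.42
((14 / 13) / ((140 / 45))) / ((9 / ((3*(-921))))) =-2763 / 26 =-106.27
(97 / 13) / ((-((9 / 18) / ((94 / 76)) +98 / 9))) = -0.66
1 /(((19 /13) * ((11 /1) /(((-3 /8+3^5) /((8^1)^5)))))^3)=16065959324337 /164459370730170651508736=0.00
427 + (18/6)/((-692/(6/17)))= 2511605/5882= 427.00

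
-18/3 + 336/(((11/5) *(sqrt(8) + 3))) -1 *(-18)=5172/11 -3360 *sqrt(2)/11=38.20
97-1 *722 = -625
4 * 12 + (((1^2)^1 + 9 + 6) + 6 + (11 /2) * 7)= 217 /2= 108.50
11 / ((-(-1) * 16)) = 11 / 16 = 0.69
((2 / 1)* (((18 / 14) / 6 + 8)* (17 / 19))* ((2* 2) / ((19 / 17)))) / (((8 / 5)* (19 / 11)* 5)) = 365585 / 96026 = 3.81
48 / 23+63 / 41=3417 / 943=3.62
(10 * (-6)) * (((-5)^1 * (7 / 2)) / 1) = 1050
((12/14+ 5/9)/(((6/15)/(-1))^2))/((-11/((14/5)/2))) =-445/396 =-1.12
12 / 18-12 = -34 / 3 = -11.33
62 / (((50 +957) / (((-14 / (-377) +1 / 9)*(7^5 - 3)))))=524049544 / 3416751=153.38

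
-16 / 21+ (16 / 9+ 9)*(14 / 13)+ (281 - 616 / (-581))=19910815 / 67977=292.91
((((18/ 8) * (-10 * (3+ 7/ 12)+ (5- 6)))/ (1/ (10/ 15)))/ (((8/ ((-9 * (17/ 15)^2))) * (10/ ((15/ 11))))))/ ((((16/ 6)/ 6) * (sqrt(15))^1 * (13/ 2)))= 44217 * sqrt(15)/ 176000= 0.97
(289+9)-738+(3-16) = -453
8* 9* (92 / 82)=3312 / 41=80.78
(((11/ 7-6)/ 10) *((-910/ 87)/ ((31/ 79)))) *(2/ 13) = 158/ 87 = 1.82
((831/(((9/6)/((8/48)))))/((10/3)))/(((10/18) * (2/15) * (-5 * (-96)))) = 2493/3200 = 0.78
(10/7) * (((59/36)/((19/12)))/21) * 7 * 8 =4720/1197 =3.94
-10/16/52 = -5/416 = -0.01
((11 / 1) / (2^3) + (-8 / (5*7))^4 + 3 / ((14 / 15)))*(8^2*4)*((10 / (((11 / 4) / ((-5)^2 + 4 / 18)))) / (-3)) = -3203548534016 / 89137125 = -35939.55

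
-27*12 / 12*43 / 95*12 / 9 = -1548 / 95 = -16.29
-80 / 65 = -16 / 13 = -1.23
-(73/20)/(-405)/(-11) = -0.00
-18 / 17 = -1.06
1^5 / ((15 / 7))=7 / 15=0.47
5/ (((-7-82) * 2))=-0.03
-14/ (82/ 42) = -7.17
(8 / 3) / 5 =8 / 15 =0.53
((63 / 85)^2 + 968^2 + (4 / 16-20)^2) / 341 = 108365129129 / 39419600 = 2749.02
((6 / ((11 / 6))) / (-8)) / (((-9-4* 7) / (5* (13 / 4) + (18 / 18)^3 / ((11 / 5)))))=6615 / 35816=0.18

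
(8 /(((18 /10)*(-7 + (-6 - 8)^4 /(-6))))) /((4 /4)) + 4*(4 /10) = 461296 /288435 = 1.60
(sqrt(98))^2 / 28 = 7 / 2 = 3.50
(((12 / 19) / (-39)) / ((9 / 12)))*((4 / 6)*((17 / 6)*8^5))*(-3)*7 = 62390272 / 2223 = 28065.80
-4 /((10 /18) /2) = -72 /5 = -14.40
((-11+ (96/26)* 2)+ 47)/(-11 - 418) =-188/1859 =-0.10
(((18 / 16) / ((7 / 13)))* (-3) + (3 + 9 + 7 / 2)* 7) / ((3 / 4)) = 5725 / 42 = 136.31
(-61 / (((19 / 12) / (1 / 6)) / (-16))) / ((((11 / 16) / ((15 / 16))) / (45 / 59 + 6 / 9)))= 224480 / 1121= 200.25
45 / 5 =9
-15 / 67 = -0.22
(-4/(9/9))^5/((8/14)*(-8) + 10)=-3584/19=-188.63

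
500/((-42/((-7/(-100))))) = -5/6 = -0.83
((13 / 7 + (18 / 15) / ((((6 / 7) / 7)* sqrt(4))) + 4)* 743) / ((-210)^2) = 186493 / 1029000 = 0.18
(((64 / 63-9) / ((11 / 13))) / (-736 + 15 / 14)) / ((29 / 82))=1072396 / 29539719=0.04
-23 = -23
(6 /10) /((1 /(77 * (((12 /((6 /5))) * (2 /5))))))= 924 /5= 184.80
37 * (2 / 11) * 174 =1170.55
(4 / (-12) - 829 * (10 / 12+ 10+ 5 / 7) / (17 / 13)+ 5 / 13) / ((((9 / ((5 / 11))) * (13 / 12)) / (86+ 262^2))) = -23456186.97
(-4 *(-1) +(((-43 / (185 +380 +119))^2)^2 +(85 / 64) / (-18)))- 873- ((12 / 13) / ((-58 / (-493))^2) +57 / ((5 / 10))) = -2987172438914933 / 2845560077568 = -1049.77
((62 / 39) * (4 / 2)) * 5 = 620 / 39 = 15.90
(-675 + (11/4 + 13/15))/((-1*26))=40283/1560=25.82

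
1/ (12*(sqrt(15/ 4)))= sqrt(15)/ 90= 0.04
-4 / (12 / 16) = -16 / 3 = -5.33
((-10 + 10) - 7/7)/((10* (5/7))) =-0.14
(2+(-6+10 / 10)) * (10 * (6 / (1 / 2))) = -360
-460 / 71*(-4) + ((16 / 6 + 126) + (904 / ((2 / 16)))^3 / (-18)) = -21013710465.86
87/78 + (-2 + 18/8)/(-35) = 2017/1820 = 1.11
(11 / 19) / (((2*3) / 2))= 11 / 57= 0.19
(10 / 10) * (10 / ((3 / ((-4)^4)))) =2560 / 3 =853.33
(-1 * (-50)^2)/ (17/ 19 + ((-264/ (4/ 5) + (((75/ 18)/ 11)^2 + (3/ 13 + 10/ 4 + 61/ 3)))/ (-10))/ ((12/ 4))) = -224.80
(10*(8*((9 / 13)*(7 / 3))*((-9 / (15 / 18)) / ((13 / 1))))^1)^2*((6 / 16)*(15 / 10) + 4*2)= 2818815552 / 28561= 98694.57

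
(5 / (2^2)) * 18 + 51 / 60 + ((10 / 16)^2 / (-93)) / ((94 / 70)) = 32655737 / 1398720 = 23.35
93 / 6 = 31 / 2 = 15.50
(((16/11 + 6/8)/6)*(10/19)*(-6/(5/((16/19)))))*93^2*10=-67116240/3971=-16901.60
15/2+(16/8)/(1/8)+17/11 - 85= -1319/22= -59.95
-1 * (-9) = 9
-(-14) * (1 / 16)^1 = 7 / 8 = 0.88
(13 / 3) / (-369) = -0.01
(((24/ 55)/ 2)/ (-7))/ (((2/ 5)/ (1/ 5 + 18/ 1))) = -78/ 55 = -1.42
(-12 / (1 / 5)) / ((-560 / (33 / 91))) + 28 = 71443 / 2548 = 28.04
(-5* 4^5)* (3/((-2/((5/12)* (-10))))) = -32000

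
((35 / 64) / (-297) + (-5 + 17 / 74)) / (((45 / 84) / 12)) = -106.90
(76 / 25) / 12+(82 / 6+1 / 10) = 701 / 50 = 14.02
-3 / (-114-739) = 0.00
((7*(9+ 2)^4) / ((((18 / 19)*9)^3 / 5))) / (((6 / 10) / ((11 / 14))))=27616220225 / 25509168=1082.60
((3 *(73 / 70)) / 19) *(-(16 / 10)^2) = -7008 / 16625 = -0.42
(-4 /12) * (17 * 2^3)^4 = -342102016 /3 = -114034005.33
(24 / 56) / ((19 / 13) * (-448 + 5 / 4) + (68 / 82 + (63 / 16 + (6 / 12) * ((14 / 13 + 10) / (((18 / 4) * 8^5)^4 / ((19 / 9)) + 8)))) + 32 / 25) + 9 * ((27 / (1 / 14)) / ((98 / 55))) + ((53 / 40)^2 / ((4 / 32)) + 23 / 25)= 1924.25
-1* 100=-100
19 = 19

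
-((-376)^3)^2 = -2825706623205376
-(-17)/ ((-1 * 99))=-17/ 99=-0.17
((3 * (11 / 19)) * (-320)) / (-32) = 330 / 19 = 17.37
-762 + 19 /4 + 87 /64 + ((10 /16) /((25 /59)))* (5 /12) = -145013 /192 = -755.28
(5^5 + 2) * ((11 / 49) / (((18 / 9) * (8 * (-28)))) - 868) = -59582943069 / 21952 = -2714237.57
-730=-730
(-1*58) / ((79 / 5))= -3.67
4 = 4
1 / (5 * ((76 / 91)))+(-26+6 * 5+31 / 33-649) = -8073517 / 12540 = -643.82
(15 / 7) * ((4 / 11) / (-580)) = -3 / 2233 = -0.00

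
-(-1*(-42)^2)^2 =-3111696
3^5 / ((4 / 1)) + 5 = 263 / 4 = 65.75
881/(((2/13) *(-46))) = -11453/92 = -124.49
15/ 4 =3.75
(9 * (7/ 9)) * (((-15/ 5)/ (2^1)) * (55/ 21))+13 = -29/ 2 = -14.50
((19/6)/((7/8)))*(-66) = -1672/7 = -238.86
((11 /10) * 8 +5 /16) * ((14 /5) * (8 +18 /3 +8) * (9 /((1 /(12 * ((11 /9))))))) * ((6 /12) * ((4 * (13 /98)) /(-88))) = -312741 /1400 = -223.39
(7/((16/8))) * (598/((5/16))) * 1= 33488/5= 6697.60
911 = 911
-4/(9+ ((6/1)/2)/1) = -1/3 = -0.33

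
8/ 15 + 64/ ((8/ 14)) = 1688/ 15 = 112.53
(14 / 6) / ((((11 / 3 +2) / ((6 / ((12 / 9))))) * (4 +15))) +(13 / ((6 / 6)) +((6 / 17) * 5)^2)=178037 / 10982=16.21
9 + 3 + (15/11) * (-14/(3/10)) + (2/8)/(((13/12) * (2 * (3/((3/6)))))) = -29525/572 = -51.62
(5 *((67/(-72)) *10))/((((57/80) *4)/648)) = -10578.95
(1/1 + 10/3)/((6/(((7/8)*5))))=455/144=3.16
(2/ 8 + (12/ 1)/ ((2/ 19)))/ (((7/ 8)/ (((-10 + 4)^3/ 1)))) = -197424/ 7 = -28203.43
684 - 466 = 218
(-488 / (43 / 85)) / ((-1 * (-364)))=-10370 / 3913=-2.65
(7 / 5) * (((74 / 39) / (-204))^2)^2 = 13119127 / 1252071469331280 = 0.00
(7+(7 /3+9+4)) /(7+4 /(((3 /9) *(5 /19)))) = 335 /789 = 0.42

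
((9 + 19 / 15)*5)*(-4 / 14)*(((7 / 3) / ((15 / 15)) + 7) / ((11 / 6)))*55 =-12320 / 3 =-4106.67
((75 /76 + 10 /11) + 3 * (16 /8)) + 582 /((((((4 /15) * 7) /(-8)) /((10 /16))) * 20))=-819871 /11704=-70.05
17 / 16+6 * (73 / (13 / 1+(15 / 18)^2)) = 260669 / 7888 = 33.05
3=3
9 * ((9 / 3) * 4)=108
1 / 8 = 0.12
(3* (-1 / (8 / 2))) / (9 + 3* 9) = -1 / 48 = -0.02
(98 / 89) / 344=0.00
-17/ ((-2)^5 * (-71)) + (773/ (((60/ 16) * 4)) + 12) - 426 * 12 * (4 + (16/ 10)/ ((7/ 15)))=-9044127193/ 238560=-37911.33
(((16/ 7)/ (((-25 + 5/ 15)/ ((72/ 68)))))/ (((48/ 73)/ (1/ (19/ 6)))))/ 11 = -3942/ 920227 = -0.00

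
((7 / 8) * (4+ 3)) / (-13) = -49 / 104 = -0.47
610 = 610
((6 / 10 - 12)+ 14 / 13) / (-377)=671 / 24505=0.03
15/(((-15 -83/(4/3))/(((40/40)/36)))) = -5/927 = -0.01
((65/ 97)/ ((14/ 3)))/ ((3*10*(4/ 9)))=117/ 10864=0.01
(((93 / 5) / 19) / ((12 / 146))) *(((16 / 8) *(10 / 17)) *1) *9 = 126.11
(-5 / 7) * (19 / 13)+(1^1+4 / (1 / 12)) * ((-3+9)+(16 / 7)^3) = 79907 / 91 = 878.10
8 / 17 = 0.47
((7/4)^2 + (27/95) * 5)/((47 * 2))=29/608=0.05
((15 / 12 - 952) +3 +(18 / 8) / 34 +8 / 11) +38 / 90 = -63720691 / 67320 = -946.53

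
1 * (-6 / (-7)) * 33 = 28.29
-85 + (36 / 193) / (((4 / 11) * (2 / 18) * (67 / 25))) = -1076860 / 12931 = -83.28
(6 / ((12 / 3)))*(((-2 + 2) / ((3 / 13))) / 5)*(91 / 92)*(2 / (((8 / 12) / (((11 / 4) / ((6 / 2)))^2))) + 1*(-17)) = 0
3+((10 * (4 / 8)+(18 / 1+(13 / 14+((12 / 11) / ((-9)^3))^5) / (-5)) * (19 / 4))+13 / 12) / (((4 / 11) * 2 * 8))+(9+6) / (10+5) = 4354700609380482865583 / 222300333352920936960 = 19.59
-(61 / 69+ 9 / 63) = -496 / 483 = -1.03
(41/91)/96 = 41/8736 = 0.00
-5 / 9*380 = -1900 / 9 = -211.11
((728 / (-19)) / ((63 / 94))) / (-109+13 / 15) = 24440 / 46227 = 0.53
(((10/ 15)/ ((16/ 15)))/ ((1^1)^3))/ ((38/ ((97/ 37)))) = 485/ 11248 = 0.04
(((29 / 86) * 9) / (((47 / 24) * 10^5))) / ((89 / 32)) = 3132 / 562090625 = 0.00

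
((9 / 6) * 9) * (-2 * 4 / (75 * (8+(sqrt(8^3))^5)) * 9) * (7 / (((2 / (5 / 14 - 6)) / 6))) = -243 / 695893435300+31850496 * sqrt(2) / 173973358825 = 0.00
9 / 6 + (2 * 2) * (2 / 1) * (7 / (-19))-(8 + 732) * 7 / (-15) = 343.89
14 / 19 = 0.74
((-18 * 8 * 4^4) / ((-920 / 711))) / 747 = 364032 / 9545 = 38.14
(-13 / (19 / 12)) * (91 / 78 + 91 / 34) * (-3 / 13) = 2352 / 323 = 7.28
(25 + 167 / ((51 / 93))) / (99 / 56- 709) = -313712 / 673285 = -0.47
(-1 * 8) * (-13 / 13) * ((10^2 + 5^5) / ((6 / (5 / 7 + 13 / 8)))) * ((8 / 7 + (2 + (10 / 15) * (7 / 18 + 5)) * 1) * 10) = 896351125 / 1323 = 677514.08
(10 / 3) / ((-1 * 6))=-5 / 9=-0.56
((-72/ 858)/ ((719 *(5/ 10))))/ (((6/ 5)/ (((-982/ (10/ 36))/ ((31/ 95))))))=6716880/ 3187327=2.11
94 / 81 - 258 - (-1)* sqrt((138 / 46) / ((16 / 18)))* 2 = -253.17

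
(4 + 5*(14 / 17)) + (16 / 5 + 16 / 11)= 11942 / 935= 12.77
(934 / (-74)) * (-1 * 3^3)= 12609 / 37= 340.78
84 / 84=1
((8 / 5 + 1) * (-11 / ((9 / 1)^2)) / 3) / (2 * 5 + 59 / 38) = -5434 / 533385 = -0.01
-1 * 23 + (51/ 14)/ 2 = -593/ 28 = -21.18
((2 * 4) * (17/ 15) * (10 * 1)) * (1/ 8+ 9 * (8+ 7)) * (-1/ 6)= -18377/ 9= -2041.89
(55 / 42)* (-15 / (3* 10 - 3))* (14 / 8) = -275 / 216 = -1.27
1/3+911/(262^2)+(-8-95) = -21139619/205932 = -102.65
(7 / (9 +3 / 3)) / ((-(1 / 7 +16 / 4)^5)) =-117649 / 205111490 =-0.00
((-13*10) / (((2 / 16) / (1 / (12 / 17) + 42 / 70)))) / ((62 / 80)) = -251680 / 93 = -2706.24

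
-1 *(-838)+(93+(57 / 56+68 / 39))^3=9156810725739559 / 10417365504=878994.86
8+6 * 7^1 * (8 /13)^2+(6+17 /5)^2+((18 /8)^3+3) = 34247769 /270400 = 126.66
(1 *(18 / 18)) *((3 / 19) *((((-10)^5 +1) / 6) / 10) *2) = -99999 / 190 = -526.31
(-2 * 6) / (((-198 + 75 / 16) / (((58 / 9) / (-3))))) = -3712 / 27837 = -0.13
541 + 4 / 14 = 3789 / 7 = 541.29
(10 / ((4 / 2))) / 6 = 5 / 6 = 0.83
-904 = -904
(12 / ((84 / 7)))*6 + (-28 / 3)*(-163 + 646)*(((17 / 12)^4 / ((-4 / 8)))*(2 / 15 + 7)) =10071947149 / 38880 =259052.14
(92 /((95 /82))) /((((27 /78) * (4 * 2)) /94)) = 2304692 /855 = 2695.55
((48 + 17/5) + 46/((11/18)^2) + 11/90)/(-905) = -1902437/9855450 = -0.19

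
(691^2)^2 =227988105361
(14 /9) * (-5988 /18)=-13972 /27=-517.48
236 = 236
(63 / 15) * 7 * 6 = 882 / 5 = 176.40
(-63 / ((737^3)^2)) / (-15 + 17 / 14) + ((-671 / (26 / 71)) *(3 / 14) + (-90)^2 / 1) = 86769870394856472049478397 / 11258061578736077973868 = 7707.35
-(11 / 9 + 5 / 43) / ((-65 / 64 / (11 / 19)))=364672 / 477945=0.76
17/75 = 0.23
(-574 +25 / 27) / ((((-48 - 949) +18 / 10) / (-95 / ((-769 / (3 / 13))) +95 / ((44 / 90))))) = 1102282207475 / 9849524256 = 111.91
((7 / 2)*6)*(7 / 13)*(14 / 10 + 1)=1764 / 65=27.14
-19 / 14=-1.36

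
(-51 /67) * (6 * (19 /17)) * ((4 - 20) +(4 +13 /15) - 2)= 22458 /335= 67.04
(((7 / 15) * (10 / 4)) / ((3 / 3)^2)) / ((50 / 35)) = 0.82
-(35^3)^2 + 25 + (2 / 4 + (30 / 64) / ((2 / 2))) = -58824499169 / 32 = -1838265599.03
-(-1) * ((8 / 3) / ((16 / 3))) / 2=1 / 4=0.25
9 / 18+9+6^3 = 451 / 2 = 225.50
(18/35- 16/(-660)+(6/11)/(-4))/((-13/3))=-929/10010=-0.09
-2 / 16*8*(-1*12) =12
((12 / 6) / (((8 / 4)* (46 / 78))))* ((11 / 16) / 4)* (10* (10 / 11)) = 975 / 368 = 2.65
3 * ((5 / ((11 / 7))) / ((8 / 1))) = 105 / 88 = 1.19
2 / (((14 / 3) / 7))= 3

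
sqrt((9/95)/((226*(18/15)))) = sqrt(6441)/4294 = 0.02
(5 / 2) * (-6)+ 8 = -7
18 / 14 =1.29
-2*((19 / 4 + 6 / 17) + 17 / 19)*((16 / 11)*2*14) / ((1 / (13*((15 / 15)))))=-22565088 / 3553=-6351.00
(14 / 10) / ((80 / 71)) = 497 / 400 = 1.24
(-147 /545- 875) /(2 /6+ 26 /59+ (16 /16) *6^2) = -84432894 /3547405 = -23.80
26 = 26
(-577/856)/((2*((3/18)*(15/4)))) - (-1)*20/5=3703/1070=3.46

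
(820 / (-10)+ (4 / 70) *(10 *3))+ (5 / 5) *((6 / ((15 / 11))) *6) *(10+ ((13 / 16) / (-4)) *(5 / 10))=202757 / 1120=181.03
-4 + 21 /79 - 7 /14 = -669 /158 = -4.23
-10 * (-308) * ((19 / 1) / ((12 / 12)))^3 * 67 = 1415423240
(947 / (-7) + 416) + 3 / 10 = 19671 / 70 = 281.01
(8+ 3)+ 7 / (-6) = 59 / 6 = 9.83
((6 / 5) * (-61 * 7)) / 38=-1281 / 95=-13.48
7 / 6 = 1.17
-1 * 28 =-28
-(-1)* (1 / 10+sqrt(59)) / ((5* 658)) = 1 / 32900+sqrt(59) / 3290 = 0.00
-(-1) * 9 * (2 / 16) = 9 / 8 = 1.12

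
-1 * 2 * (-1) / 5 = 2 / 5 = 0.40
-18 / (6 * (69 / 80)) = -80 / 23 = -3.48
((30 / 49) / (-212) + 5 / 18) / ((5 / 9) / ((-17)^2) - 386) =-1856825 / 2607338657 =-0.00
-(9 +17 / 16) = -161 / 16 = -10.06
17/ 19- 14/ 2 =-116/ 19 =-6.11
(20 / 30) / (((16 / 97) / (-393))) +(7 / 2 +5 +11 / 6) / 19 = -724051 / 456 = -1587.83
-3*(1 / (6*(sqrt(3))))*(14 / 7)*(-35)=35*sqrt(3) / 3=20.21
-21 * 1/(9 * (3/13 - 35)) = 91/1356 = 0.07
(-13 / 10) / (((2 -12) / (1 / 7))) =13 / 700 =0.02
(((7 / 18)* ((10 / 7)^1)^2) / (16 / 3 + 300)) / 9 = 25 / 86562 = 0.00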